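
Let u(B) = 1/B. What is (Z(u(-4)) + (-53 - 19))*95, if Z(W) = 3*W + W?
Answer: -6935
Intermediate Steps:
Z(W) = 4*W
(Z(u(-4)) + (-53 - 19))*95 = (4/(-4) + (-53 - 19))*95 = (4*(-1/4) - 72)*95 = (-1 - 72)*95 = -73*95 = -6935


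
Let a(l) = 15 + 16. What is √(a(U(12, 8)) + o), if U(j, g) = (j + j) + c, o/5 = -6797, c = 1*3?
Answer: I*√33954 ≈ 184.27*I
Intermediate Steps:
c = 3
o = -33985 (o = 5*(-6797) = -33985)
U(j, g) = 3 + 2*j (U(j, g) = (j + j) + 3 = 2*j + 3 = 3 + 2*j)
a(l) = 31
√(a(U(12, 8)) + o) = √(31 - 33985) = √(-33954) = I*√33954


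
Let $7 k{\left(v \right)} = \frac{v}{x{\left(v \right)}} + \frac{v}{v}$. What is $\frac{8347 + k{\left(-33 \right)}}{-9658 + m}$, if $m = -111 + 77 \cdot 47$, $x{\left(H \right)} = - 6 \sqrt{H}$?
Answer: $- \frac{5843}{4305} + \frac{i \sqrt{33}}{258300} \approx -1.3573 + 2.224 \cdot 10^{-5} i$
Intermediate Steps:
$k{\left(v \right)} = \frac{1}{7} - \frac{\sqrt{v}}{42}$ ($k{\left(v \right)} = \frac{\frac{v}{\left(-6\right) \sqrt{v}} + \frac{v}{v}}{7} = \frac{v \left(- \frac{1}{6 \sqrt{v}}\right) + 1}{7} = \frac{- \frac{\sqrt{v}}{6} + 1}{7} = \frac{1 - \frac{\sqrt{v}}{6}}{7} = \frac{1}{7} - \frac{\sqrt{v}}{42}$)
$m = 3508$ ($m = -111 + 3619 = 3508$)
$\frac{8347 + k{\left(-33 \right)}}{-9658 + m} = \frac{8347 + \left(\frac{1}{7} - \frac{\sqrt{-33}}{42}\right)}{-9658 + 3508} = \frac{8347 + \left(\frac{1}{7} - \frac{i \sqrt{33}}{42}\right)}{-6150} = \left(8347 + \left(\frac{1}{7} - \frac{i \sqrt{33}}{42}\right)\right) \left(- \frac{1}{6150}\right) = \left(\frac{58430}{7} - \frac{i \sqrt{33}}{42}\right) \left(- \frac{1}{6150}\right) = - \frac{5843}{4305} + \frac{i \sqrt{33}}{258300}$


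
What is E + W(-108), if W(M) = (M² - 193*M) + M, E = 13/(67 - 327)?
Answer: 647999/20 ≈ 32400.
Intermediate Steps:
E = -1/20 (E = 13/(-260) = -1/260*13 = -1/20 ≈ -0.050000)
W(M) = M² - 192*M
E + W(-108) = -1/20 - 108*(-192 - 108) = -1/20 - 108*(-300) = -1/20 + 32400 = 647999/20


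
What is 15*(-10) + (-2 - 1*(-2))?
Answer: -150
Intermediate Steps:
15*(-10) + (-2 - 1*(-2)) = -150 + (-2 + 2) = -150 + 0 = -150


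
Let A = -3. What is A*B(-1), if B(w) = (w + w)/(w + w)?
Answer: -3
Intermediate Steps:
B(w) = 1 (B(w) = (2*w)/((2*w)) = (2*w)*(1/(2*w)) = 1)
A*B(-1) = -3*1 = -3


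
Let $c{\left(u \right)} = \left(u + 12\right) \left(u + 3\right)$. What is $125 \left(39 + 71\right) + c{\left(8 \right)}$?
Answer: $13970$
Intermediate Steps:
$c{\left(u \right)} = \left(3 + u\right) \left(12 + u\right)$ ($c{\left(u \right)} = \left(12 + u\right) \left(3 + u\right) = \left(3 + u\right) \left(12 + u\right)$)
$125 \left(39 + 71\right) + c{\left(8 \right)} = 125 \left(39 + 71\right) + \left(36 + 8^{2} + 15 \cdot 8\right) = 125 \cdot 110 + \left(36 + 64 + 120\right) = 13750 + 220 = 13970$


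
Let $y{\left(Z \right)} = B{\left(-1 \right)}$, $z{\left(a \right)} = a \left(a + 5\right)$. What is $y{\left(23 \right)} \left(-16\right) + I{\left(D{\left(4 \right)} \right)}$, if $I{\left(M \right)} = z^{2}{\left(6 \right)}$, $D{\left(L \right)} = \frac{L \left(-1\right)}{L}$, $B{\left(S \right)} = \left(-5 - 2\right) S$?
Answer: $4244$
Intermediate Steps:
$B{\left(S \right)} = - 7 S$
$D{\left(L \right)} = -1$ ($D{\left(L \right)} = \frac{\left(-1\right) L}{L} = -1$)
$z{\left(a \right)} = a \left(5 + a\right)$
$y{\left(Z \right)} = 7$ ($y{\left(Z \right)} = \left(-7\right) \left(-1\right) = 7$)
$I{\left(M \right)} = 4356$ ($I{\left(M \right)} = \left(6 \left(5 + 6\right)\right)^{2} = \left(6 \cdot 11\right)^{2} = 66^{2} = 4356$)
$y{\left(23 \right)} \left(-16\right) + I{\left(D{\left(4 \right)} \right)} = 7 \left(-16\right) + 4356 = -112 + 4356 = 4244$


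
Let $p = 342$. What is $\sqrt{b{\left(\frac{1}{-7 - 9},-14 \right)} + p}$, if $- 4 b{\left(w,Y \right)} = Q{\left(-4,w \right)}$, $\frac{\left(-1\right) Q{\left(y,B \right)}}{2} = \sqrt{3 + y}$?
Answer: $\frac{\sqrt{1368 + 2 i}}{2} \approx 18.493 + 0.013518 i$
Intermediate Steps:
$Q{\left(y,B \right)} = - 2 \sqrt{3 + y}$
$b{\left(w,Y \right)} = \frac{i}{2}$ ($b{\left(w,Y \right)} = - \frac{\left(-2\right) \sqrt{3 - 4}}{4} = - \frac{\left(-2\right) \sqrt{-1}}{4} = - \frac{\left(-2\right) i}{4} = \frac{i}{2}$)
$\sqrt{b{\left(\frac{1}{-7 - 9},-14 \right)} + p} = \sqrt{\frac{i}{2} + 342} = \sqrt{342 + \frac{i}{2}}$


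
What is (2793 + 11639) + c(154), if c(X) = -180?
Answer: 14252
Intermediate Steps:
(2793 + 11639) + c(154) = (2793 + 11639) - 180 = 14432 - 180 = 14252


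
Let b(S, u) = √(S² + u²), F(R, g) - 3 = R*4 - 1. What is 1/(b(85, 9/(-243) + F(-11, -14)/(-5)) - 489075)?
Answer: -8913391875/4359316998315359 - 135*√132950266/4359316998315359 ≈ -2.0450e-6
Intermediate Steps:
F(R, g) = 2 + 4*R (F(R, g) = 3 + (R*4 - 1) = 3 + (4*R - 1) = 3 + (-1 + 4*R) = 2 + 4*R)
1/(b(85, 9/(-243) + F(-11, -14)/(-5)) - 489075) = 1/(√(85² + (9/(-243) + (2 + 4*(-11))/(-5))²) - 489075) = 1/(√(7225 + (9*(-1/243) + (2 - 44)*(-⅕))²) - 489075) = 1/(√(7225 + (-1/27 - 42*(-⅕))²) - 489075) = 1/(√(7225 + (-1/27 + 42/5)²) - 489075) = 1/(√(7225 + (1129/135)²) - 489075) = 1/(√(7225 + 1274641/18225) - 489075) = 1/(√(132950266/18225) - 489075) = 1/(√132950266/135 - 489075) = 1/(-489075 + √132950266/135)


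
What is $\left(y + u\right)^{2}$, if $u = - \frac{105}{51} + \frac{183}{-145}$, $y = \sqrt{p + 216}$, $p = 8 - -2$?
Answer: $\frac{1440237446}{6076225} - \frac{16372 \sqrt{226}}{2465} \approx 137.18$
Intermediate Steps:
$p = 10$ ($p = 8 + 2 = 10$)
$y = \sqrt{226}$ ($y = \sqrt{10 + 216} = \sqrt{226} \approx 15.033$)
$u = - \frac{8186}{2465}$ ($u = \left(-105\right) \frac{1}{51} + 183 \left(- \frac{1}{145}\right) = - \frac{35}{17} - \frac{183}{145} = - \frac{8186}{2465} \approx -3.3209$)
$\left(y + u\right)^{2} = \left(\sqrt{226} - \frac{8186}{2465}\right)^{2} = \left(- \frac{8186}{2465} + \sqrt{226}\right)^{2}$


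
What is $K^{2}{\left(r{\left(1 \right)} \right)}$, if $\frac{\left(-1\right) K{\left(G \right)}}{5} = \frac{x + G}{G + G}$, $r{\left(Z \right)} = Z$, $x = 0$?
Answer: $\frac{25}{4} \approx 6.25$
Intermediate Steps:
$K{\left(G \right)} = - \frac{5}{2}$ ($K{\left(G \right)} = - 5 \frac{0 + G}{G + G} = - 5 \frac{G}{2 G} = - 5 G \frac{1}{2 G} = \left(-5\right) \frac{1}{2} = - \frac{5}{2}$)
$K^{2}{\left(r{\left(1 \right)} \right)} = \left(- \frac{5}{2}\right)^{2} = \frac{25}{4}$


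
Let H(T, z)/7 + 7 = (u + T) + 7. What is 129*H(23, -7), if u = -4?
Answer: 17157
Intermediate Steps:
H(T, z) = -28 + 7*T (H(T, z) = -49 + 7*((-4 + T) + 7) = -49 + 7*(3 + T) = -49 + (21 + 7*T) = -28 + 7*T)
129*H(23, -7) = 129*(-28 + 7*23) = 129*(-28 + 161) = 129*133 = 17157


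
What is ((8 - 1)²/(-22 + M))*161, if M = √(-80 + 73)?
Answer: -173558/491 - 7889*I*√7/491 ≈ -353.48 - 42.51*I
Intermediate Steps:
M = I*√7 (M = √(-7) = I*√7 ≈ 2.6458*I)
((8 - 1)²/(-22 + M))*161 = ((8 - 1)²/(-22 + I*√7))*161 = (7²/(-22 + I*√7))*161 = (49/(-22 + I*√7))*161 = 7889/(-22 + I*√7)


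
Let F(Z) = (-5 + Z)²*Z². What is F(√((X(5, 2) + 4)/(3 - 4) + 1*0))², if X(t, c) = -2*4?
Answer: 1296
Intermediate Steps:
X(t, c) = -8
F(Z) = Z²*(-5 + Z)²
F(√((X(5, 2) + 4)/(3 - 4) + 1*0))² = ((√((-8 + 4)/(3 - 4) + 1*0))²*(-5 + √((-8 + 4)/(3 - 4) + 1*0))²)² = ((√(-4/(-1) + 0))²*(-5 + √(-4/(-1) + 0))²)² = ((√(-4*(-1) + 0))²*(-5 + √(-4*(-1) + 0))²)² = ((√(4 + 0))²*(-5 + √(4 + 0))²)² = ((√4)²*(-5 + √4)²)² = (2²*(-5 + 2)²)² = (4*(-3)²)² = (4*9)² = 36² = 1296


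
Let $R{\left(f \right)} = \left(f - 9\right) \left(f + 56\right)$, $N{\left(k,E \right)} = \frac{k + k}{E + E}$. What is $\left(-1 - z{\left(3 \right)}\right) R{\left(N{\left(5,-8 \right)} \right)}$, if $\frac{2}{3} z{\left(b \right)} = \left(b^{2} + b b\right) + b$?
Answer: $\frac{2217215}{128} \approx 17322.0$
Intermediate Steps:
$N{\left(k,E \right)} = \frac{k}{E}$ ($N{\left(k,E \right)} = \frac{2 k}{2 E} = 2 k \frac{1}{2 E} = \frac{k}{E}$)
$R{\left(f \right)} = \left(-9 + f\right) \left(56 + f\right)$
$z{\left(b \right)} = 3 b^{2} + \frac{3 b}{2}$ ($z{\left(b \right)} = \frac{3 \left(\left(b^{2} + b b\right) + b\right)}{2} = \frac{3 \left(\left(b^{2} + b^{2}\right) + b\right)}{2} = \frac{3 \left(2 b^{2} + b\right)}{2} = \frac{3 \left(b + 2 b^{2}\right)}{2} = 3 b^{2} + \frac{3 b}{2}$)
$\left(-1 - z{\left(3 \right)}\right) R{\left(N{\left(5,-8 \right)} \right)} = \left(-1 - \frac{3}{2} \cdot 3 \left(1 + 2 \cdot 3\right)\right) \left(-504 + \left(\frac{5}{-8}\right)^{2} + 47 \frac{5}{-8}\right) = \left(-1 - \frac{3}{2} \cdot 3 \left(1 + 6\right)\right) \left(-504 + \left(5 \left(- \frac{1}{8}\right)\right)^{2} + 47 \cdot 5 \left(- \frac{1}{8}\right)\right) = \left(-1 - \frac{3}{2} \cdot 3 \cdot 7\right) \left(-504 + \left(- \frac{5}{8}\right)^{2} + 47 \left(- \frac{5}{8}\right)\right) = \left(-1 - \frac{63}{2}\right) \left(-504 + \frac{25}{64} - \frac{235}{8}\right) = \left(-1 - \frac{63}{2}\right) \left(- \frac{34111}{64}\right) = \left(- \frac{65}{2}\right) \left(- \frac{34111}{64}\right) = \frac{2217215}{128}$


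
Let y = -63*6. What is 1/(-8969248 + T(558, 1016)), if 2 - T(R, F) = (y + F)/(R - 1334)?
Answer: -388/3480067129 ≈ -1.1149e-7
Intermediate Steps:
y = -378
T(R, F) = 2 - (-378 + F)/(-1334 + R) (T(R, F) = 2 - (-378 + F)/(R - 1334) = 2 - (-378 + F)/(-1334 + R))
1/(-8969248 + T(558, 1016)) = 1/(-8969248 + (-2290 - 1*1016 + 2*558)/(-1334 + 558)) = 1/(-8969248 + (-2290 - 1016 + 1116)/(-776)) = 1/(-8969248 - 1/776*(-2190)) = 1/(-8969248 + 1095/388) = 1/(-3480067129/388) = -388/3480067129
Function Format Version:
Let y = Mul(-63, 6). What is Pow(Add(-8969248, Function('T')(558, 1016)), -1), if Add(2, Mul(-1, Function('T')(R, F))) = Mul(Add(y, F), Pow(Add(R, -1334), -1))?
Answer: Rational(-388, 3480067129) ≈ -1.1149e-7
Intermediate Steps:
y = -378
Function('T')(R, F) = Add(2, Mul(-1, Pow(Add(-1334, R), -1), Add(-378, F))) (Function('T')(R, F) = Add(2, Mul(-1, Mul(Add(-378, F), Pow(Add(R, -1334), -1)))) = Add(2, Mul(-1, Mul(Add(-378, F), Pow(Add(-1334, R), -1)))) = Add(2, Mul(-1, Mul(Pow(Add(-1334, R), -1), Add(-378, F)))) = Add(2, Mul(-1, Pow(Add(-1334, R), -1), Add(-378, F))))
Pow(Add(-8969248, Function('T')(558, 1016)), -1) = Pow(Add(-8969248, Mul(Pow(Add(-1334, 558), -1), Add(-2290, Mul(-1, 1016), Mul(2, 558)))), -1) = Pow(Add(-8969248, Mul(Pow(-776, -1), Add(-2290, -1016, 1116))), -1) = Pow(Add(-8969248, Mul(Rational(-1, 776), -2190)), -1) = Pow(Add(-8969248, Rational(1095, 388)), -1) = Pow(Rational(-3480067129, 388), -1) = Rational(-388, 3480067129)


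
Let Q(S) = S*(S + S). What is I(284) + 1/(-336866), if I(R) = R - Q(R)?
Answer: -54244858249/336866 ≈ -1.6103e+5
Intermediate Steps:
Q(S) = 2*S² (Q(S) = S*(2*S) = 2*S²)
I(R) = R - 2*R²
I(284) + 1/(-336866) = 284*(1 - 2*284) + 1/(-336866) = 284*(1 - 568) - 1/336866 = 284*(-567) - 1/336866 = -161028 - 1/336866 = -54244858249/336866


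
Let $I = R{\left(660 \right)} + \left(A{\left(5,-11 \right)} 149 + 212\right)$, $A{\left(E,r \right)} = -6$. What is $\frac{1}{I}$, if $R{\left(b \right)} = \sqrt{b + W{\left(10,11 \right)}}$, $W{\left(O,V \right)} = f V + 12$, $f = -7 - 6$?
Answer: $- \frac{1}{659} \approx -0.0015175$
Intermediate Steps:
$f = -13$
$W{\left(O,V \right)} = 12 - 13 V$ ($W{\left(O,V \right)} = - 13 V + 12 = 12 - 13 V$)
$R{\left(b \right)} = \sqrt{-131 + b}$ ($R{\left(b \right)} = \sqrt{b + \left(12 - 143\right)} = \sqrt{b - 131} = \sqrt{-131 + b}$)
$I = -659$ ($I = \sqrt{-131 + 660} + \left(\left(-6\right) 149 + 212\right) = \sqrt{529} + \left(-894 + 212\right) = 23 - 682 = -659$)
$\frac{1}{I} = \frac{1}{-659} = - \frac{1}{659}$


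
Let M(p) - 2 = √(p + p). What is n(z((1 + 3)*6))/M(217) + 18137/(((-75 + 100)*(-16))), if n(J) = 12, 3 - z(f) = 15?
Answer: -780851/17200 + 6*√434/215 ≈ -44.817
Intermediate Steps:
z(f) = -12 (z(f) = 3 - 1*15 = 3 - 15 = -12)
M(p) = 2 + √2*√p (M(p) = 2 + √(p + p) = 2 + √(2*p) = 2 + √2*√p)
n(z((1 + 3)*6))/M(217) + 18137/(((-75 + 100)*(-16))) = 12/(2 + √2*√217) + 18137/(((-75 + 100)*(-16))) = 12/(2 + √434) + 18137/((25*(-16))) = 12/(2 + √434) + 18137/(-400) = 12/(2 + √434) + 18137*(-1/400) = 12/(2 + √434) - 18137/400 = -18137/400 + 12/(2 + √434)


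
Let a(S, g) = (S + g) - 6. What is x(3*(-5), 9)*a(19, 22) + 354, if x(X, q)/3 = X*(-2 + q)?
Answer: -10671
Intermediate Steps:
x(X, q) = 3*X*(-2 + q) (x(X, q) = 3*(X*(-2 + q)) = 3*X*(-2 + q))
a(S, g) = -6 + S + g
x(3*(-5), 9)*a(19, 22) + 354 = (3*(3*(-5))*(-2 + 9))*(-6 + 19 + 22) + 354 = (3*(-15)*7)*35 + 354 = -315*35 + 354 = -11025 + 354 = -10671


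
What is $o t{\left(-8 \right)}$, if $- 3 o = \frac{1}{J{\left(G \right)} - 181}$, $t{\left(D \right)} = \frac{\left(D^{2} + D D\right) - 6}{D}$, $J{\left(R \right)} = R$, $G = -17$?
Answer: $- \frac{61}{2376} \approx -0.025673$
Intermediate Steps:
$t{\left(D \right)} = \frac{-6 + 2 D^{2}}{D}$ ($t{\left(D \right)} = \frac{\left(D^{2} + D^{2}\right) - 6}{D} = \frac{2 D^{2} - 6}{D} = \frac{-6 + 2 D^{2}}{D}$)
$o = \frac{1}{594}$ ($o = - \frac{1}{3 \left(-17 - 181\right)} = - \frac{1}{3 \left(-198\right)} = \left(- \frac{1}{3}\right) \left(- \frac{1}{198}\right) = \frac{1}{594} \approx 0.0016835$)
$o t{\left(-8 \right)} = \frac{- \frac{6}{-8} + 2 \left(-8\right)}{594} = \frac{\left(-6\right) \left(- \frac{1}{8}\right) - 16}{594} = \frac{\frac{3}{4} - 16}{594} = \frac{1}{594} \left(- \frac{61}{4}\right) = - \frac{61}{2376}$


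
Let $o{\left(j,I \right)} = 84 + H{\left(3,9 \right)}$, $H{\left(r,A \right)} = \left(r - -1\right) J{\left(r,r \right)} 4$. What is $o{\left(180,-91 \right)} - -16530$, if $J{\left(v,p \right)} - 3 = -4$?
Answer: $16598$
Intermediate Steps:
$J{\left(v,p \right)} = -1$ ($J{\left(v,p \right)} = 3 - 4 = -1$)
$H{\left(r,A \right)} = -4 - 4 r$ ($H{\left(r,A \right)} = \left(r - -1\right) \left(-1\right) 4 = \left(r + 1\right) \left(-1\right) 4 = \left(1 + r\right) \left(-1\right) 4 = \left(-1 - r\right) 4 = -4 - 4 r$)
$o{\left(j,I \right)} = 68$ ($o{\left(j,I \right)} = 84 - 16 = 68$)
$o{\left(180,-91 \right)} - -16530 = 68 - -16530 = 68 + 16530 = 16598$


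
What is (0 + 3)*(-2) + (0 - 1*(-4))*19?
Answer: 70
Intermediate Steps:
(0 + 3)*(-2) + (0 - 1*(-4))*19 = 3*(-2) + (0 + 4)*19 = -6 + 4*19 = -6 + 76 = 70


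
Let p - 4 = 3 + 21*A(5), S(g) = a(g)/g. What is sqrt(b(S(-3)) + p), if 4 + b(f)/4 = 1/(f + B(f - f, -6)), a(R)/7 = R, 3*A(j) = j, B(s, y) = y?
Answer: sqrt(30) ≈ 5.4772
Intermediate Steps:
A(j) = j/3
a(R) = 7*R
S(g) = 7 (S(g) = (7*g)/g = 7)
b(f) = -16 + 4/(-6 + f) (b(f) = -16 + 4/(f - 6) = -16 + 4/(-6 + f))
p = 42 (p = 4 + (3 + 21*((1/3)*5)) = 4 + (3 + 21*(5/3)) = 4 + (3 + 35) = 4 + 38 = 42)
sqrt(b(S(-3)) + p) = sqrt(4*(25 - 4*7)/(-6 + 7) + 42) = sqrt(4*(25 - 28)/1 + 42) = sqrt(4*1*(-3) + 42) = sqrt(-12 + 42) = sqrt(30)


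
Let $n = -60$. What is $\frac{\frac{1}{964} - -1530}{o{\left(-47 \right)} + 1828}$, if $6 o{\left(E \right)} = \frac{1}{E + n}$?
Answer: $\frac{20584767}{24594050} \approx 0.83698$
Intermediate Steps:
$o{\left(E \right)} = \frac{1}{6 \left(-60 + E\right)}$ ($o{\left(E \right)} = \frac{1}{6 \left(E - 60\right)} = \frac{1}{6 \left(-60 + E\right)}$)
$\frac{\frac{1}{964} - -1530}{o{\left(-47 \right)} + 1828} = \frac{\frac{1}{964} - -1530}{\frac{1}{6 \left(-60 - 47\right)} + 1828} = \frac{\frac{1}{964} + 1530}{\frac{1}{6 \left(-107\right)} + 1828} = \frac{1474921}{964 \left(\frac{1}{6} \left(- \frac{1}{107}\right) + 1828\right)} = \frac{1474921}{964 \left(- \frac{1}{642} + 1828\right)} = \frac{1474921}{964 \cdot \frac{1173575}{642}} = \frac{1474921}{964} \cdot \frac{642}{1173575} = \frac{20584767}{24594050}$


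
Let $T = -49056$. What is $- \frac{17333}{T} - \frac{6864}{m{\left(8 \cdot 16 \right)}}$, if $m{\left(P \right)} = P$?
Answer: $- \frac{2613295}{49056} \approx -53.272$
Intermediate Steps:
$- \frac{17333}{T} - \frac{6864}{m{\left(8 \cdot 16 \right)}} = - \frac{17333}{-49056} - \frac{6864}{8 \cdot 16} = \left(-17333\right) \left(- \frac{1}{49056}\right) - \frac{6864}{128} = \frac{17333}{49056} - \frac{429}{8} = - \frac{2613295}{49056}$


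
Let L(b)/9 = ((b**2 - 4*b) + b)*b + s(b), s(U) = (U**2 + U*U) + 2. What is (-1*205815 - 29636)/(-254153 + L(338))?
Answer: -235451/346247917 ≈ -0.00068001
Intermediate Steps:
s(U) = 2 + 2*U**2 (s(U) = (U**2 + U**2) + 2 = 2*U**2 + 2 = 2 + 2*U**2)
L(b) = 18 + 18*b**2 + 9*b*(b**2 - 3*b) (L(b) = 9*(((b**2 - 4*b) + b)*b + (2 + 2*b**2)) = 9*((b**2 - 3*b)*b + (2 + 2*b**2)) = 9*(b*(b**2 - 3*b) + (2 + 2*b**2)) = 9*(2 + 2*b**2 + b*(b**2 - 3*b)) = 18 + 18*b**2 + 9*b*(b**2 - 3*b))
(-1*205815 - 29636)/(-254153 + L(338)) = (-1*205815 - 29636)/(-254153 + (18 - 9*338**2 + 9*338**3)) = (-205815 - 29636)/(-254153 + (18 - 9*114244 + 9*38614472)) = -235451/(-254153 + (18 - 1028196 + 347530248)) = -235451/(-254153 + 346502070) = -235451/346247917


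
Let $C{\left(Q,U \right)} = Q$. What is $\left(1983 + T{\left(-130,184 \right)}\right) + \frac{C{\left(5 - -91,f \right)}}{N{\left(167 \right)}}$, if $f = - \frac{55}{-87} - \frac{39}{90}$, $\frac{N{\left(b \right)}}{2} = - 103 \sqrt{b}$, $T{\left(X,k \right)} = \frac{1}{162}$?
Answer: $\frac{321247}{162} - \frac{48 \sqrt{167}}{17201} \approx 1983.0$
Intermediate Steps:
$T{\left(X,k \right)} = \frac{1}{162}$
$N{\left(b \right)} = - 206 \sqrt{b}$ ($N{\left(b \right)} = 2 \left(- 103 \sqrt{b}\right) = - 206 \sqrt{b}$)
$f = \frac{173}{870}$ ($f = \left(-55\right) \left(- \frac{1}{87}\right) - \frac{13}{30} = \frac{55}{87} - \frac{13}{30} = \frac{173}{870} \approx 0.19885$)
$\left(1983 + T{\left(-130,184 \right)}\right) + \frac{C{\left(5 - -91,f \right)}}{N{\left(167 \right)}} = \left(1983 + \frac{1}{162}\right) + \frac{5 - -91}{\left(-206\right) \sqrt{167}} = \frac{321247}{162} + \left(5 + 91\right) \left(- \frac{\sqrt{167}}{34402}\right) = \frac{321247}{162} + 96 \left(- \frac{\sqrt{167}}{34402}\right) = \frac{321247}{162} - \frac{48 \sqrt{167}}{17201}$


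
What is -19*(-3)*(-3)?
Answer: -171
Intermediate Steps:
-19*(-3)*(-3) = 57*(-3) = -171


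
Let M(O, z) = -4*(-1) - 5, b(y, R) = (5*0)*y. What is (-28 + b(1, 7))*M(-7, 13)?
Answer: 28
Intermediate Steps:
b(y, R) = 0 (b(y, R) = 0*y = 0)
M(O, z) = -1 (M(O, z) = 4 - 5 = -1)
(-28 + b(1, 7))*M(-7, 13) = (-28 + 0)*(-1) = -28*(-1) = 28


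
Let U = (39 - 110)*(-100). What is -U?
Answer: -7100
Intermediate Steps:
U = 7100 (U = -71*(-100) = 7100)
-U = -1*7100 = -7100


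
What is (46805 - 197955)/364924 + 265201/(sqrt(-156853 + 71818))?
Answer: -75575/182462 - 265201*I*sqrt(85035)/85035 ≈ -0.4142 - 909.44*I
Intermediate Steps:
(46805 - 197955)/364924 + 265201/(sqrt(-156853 + 71818)) = -151150*1/364924 + 265201/(sqrt(-85035)) = -75575/182462 + 265201/((I*sqrt(85035))) = -75575/182462 + 265201*(-I*sqrt(85035)/85035) = -75575/182462 - 265201*I*sqrt(85035)/85035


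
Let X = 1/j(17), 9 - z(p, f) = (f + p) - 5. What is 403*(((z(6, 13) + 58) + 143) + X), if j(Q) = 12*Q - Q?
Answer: 14771159/187 ≈ 78990.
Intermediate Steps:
j(Q) = 11*Q
z(p, f) = 14 - f - p (z(p, f) = 9 - ((f + p) - 5) = 9 - (-5 + f + p) = 9 + (5 - f - p) = 14 - f - p)
X = 1/187 (X = 1/(11*17) = 1/187 ≈ 0.0053476)
403*(((z(6, 13) + 58) + 143) + X) = 403*((((14 - 1*13 - 1*6) + 58) + 143) + 1/187) = 403*((((14 - 13 - 6) + 58) + 143) + 1/187) = 403*(((-5 + 58) + 143) + 1/187) = 403*((53 + 143) + 1/187) = 403*(196 + 1/187) = 403*(36653/187) = 14771159/187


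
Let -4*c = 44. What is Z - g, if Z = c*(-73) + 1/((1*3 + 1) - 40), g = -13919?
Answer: 529991/36 ≈ 14722.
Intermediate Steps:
c = -11 (c = -¼*44 = -11)
Z = 28907/36 (Z = -11*(-73) + 1/((1*3 + 1) - 40) = 803 + 1/((3 + 1) - 40) = 803 + 1/(4 - 40) = 803 + 1/(-36) = 803 - 1/36 = 28907/36 ≈ 802.97)
Z - g = 28907/36 - 1*(-13919) = 28907/36 + 13919 = 529991/36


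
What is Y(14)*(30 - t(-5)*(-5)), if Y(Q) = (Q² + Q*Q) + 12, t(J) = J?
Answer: 2020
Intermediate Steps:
Y(Q) = 12 + 2*Q² (Y(Q) = (Q² + Q²) + 12 = 2*Q² + 12 = 12 + 2*Q²)
Y(14)*(30 - t(-5)*(-5)) = (12 + 2*14²)*(30 - (-5*(-5))) = (12 + 2*196)*(30 - 25) = (12 + 392)*(30 - 1*25) = 404*(30 - 25) = 404*5 = 2020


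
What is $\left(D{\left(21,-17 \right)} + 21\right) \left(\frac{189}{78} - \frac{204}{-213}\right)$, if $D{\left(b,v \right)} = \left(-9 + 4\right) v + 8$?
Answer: $\frac{355737}{923} \approx 385.41$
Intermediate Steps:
$D{\left(b,v \right)} = 8 - 5 v$ ($D{\left(b,v \right)} = - 5 v + 8 = 8 - 5 v$)
$\left(D{\left(21,-17 \right)} + 21\right) \left(\frac{189}{78} - \frac{204}{-213}\right) = \left(\left(8 - -85\right) + 21\right) \left(\frac{189}{78} - \frac{204}{-213}\right) = \left(\left(8 + 85\right) + 21\right) \left(189 \cdot \frac{1}{78} - - \frac{68}{71}\right) = \left(93 + 21\right) \left(\frac{63}{26} + \frac{68}{71}\right) = 114 \cdot \frac{6241}{1846} = \frac{355737}{923}$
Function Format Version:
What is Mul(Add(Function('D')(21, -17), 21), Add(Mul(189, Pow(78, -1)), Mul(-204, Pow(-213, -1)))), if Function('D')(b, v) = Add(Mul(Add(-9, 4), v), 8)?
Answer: Rational(355737, 923) ≈ 385.41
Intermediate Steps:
Function('D')(b, v) = Add(8, Mul(-5, v)) (Function('D')(b, v) = Add(Mul(-5, v), 8) = Add(8, Mul(-5, v)))
Mul(Add(Function('D')(21, -17), 21), Add(Mul(189, Pow(78, -1)), Mul(-204, Pow(-213, -1)))) = Mul(Add(Add(8, Mul(-5, -17)), 21), Add(Mul(189, Pow(78, -1)), Mul(-204, Pow(-213, -1)))) = Mul(Add(Add(8, 85), 21), Add(Mul(189, Rational(1, 78)), Mul(-204, Rational(-1, 213)))) = Mul(Add(93, 21), Add(Rational(63, 26), Rational(68, 71))) = Mul(114, Rational(6241, 1846)) = Rational(355737, 923)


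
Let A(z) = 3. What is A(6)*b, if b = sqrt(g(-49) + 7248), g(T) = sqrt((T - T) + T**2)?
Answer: 3*sqrt(7297) ≈ 256.27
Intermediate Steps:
g(T) = sqrt(T**2) (g(T) = sqrt(0 + T**2) = sqrt(T**2))
b = sqrt(7297) (b = sqrt(sqrt((-49)**2) + 7248) = sqrt(sqrt(2401) + 7248) = sqrt(49 + 7248) = sqrt(7297) ≈ 85.422)
A(6)*b = 3*sqrt(7297)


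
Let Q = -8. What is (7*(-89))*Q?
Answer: 4984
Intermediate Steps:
(7*(-89))*Q = (7*(-89))*(-8) = -623*(-8) = 4984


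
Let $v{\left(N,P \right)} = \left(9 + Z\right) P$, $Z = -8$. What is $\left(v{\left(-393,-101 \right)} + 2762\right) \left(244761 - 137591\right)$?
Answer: $285179370$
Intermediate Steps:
$v{\left(N,P \right)} = P$ ($v{\left(N,P \right)} = \left(9 - 8\right) P = 1 P = P$)
$\left(v{\left(-393,-101 \right)} + 2762\right) \left(244761 - 137591\right) = \left(-101 + 2762\right) \left(244761 - 137591\right) = 2661 \cdot 107170 = 285179370$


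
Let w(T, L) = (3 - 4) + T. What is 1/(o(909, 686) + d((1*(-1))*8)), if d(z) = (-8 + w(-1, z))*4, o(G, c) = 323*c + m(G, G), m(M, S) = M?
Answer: 1/222447 ≈ 4.4955e-6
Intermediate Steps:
o(G, c) = G + 323*c (o(G, c) = 323*c + G = G + 323*c)
w(T, L) = -1 + T
d(z) = -40 (d(z) = (-8 + (-1 - 1))*4 = (-8 - 2)*4 = -10*4 = -40)
1/(o(909, 686) + d((1*(-1))*8)) = 1/((909 + 323*686) - 40) = 1/((909 + 221578) - 40) = 1/(222487 - 40) = 1/222447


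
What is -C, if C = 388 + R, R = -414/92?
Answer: -767/2 ≈ -383.50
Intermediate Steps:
R = -9/2 (R = -414*1/92 = -9/2 ≈ -4.5000)
C = 767/2 (C = 388 - 9/2 = 767/2 ≈ 383.50)
-C = -1*767/2 = -767/2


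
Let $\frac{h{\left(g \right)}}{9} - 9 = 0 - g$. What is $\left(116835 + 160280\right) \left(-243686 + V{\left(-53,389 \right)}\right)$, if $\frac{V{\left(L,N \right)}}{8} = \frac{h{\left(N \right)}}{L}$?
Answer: $- \frac{3571457565770}{53} \approx -6.7386 \cdot 10^{10}$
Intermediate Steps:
$h{\left(g \right)} = 81 - 9 g$ ($h{\left(g \right)} = 81 + 9 \left(0 - g\right) = 81 + 9 \left(- g\right) = 81 - 9 g$)
$V{\left(L,N \right)} = \frac{8 \left(81 - 9 N\right)}{L}$ ($V{\left(L,N \right)} = 8 \frac{81 - 9 N}{L} = \frac{8 \left(81 - 9 N\right)}{L}$)
$\left(116835 + 160280\right) \left(-243686 + V{\left(-53,389 \right)}\right) = \left(116835 + 160280\right) \left(-243686 + \frac{72 \left(9 - 389\right)}{-53}\right) = 277115 \left(-243686 + 72 \left(- \frac{1}{53}\right) \left(9 - 389\right)\right) = 277115 \left(-243686 + 72 \left(- \frac{1}{53}\right) \left(-380\right)\right) = 277115 \left(-243686 + \frac{27360}{53}\right) = 277115 \left(- \frac{12887998}{53}\right) = - \frac{3571457565770}{53}$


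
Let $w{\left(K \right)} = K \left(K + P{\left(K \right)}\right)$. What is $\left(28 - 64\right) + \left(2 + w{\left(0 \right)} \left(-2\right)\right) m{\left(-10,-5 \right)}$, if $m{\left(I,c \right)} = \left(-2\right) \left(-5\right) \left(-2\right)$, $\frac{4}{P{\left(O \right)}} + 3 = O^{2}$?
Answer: $-76$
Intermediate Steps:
$P{\left(O \right)} = \frac{4}{-3 + O^{2}}$
$m{\left(I,c \right)} = -20$ ($m{\left(I,c \right)} = 10 \left(-2\right) = -20$)
$w{\left(K \right)} = K \left(K + \frac{4}{-3 + K^{2}}\right)$
$\left(28 - 64\right) + \left(2 + w{\left(0 \right)} \left(-2\right)\right) m{\left(-10,-5 \right)} = \left(28 - 64\right) + \left(2 + \frac{0 \left(4 + 0 \left(-3 + 0^{2}\right)\right)}{-3 + 0^{2}} \left(-2\right)\right) \left(-20\right) = \left(28 - 64\right) + \left(2 + \frac{0 \left(4 + 0 \left(-3 + 0\right)\right)}{-3 + 0} \left(-2\right)\right) \left(-20\right) = -36 + \left(2 + \frac{0 \left(4 + 0 \left(-3\right)\right)}{-3} \left(-2\right)\right) \left(-20\right) = -36 + \left(2 + 0 \left(- \frac{1}{3}\right) \left(4 + 0\right) \left(-2\right)\right) \left(-20\right) = -36 + \left(2 + 0 \left(- \frac{1}{3}\right) 4 \left(-2\right)\right) \left(-20\right) = -36 + \left(2 + 0 \left(-2\right)\right) \left(-20\right) = -36 + \left(2 + 0\right) \left(-20\right) = -36 + 2 \left(-20\right) = -36 - 40 = -76$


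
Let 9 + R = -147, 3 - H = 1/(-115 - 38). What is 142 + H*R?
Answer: -16678/51 ≈ -327.02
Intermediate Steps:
H = 460/153 (H = 3 - 1/(-115 - 38) = 3 - 1/(-153) = 3 - 1*(-1/153) = 3 + 1/153 = 460/153 ≈ 3.0065)
R = -156 (R = -9 - 147 = -156)
142 + H*R = 142 + (460/153)*(-156) = 142 - 23920/51 = -16678/51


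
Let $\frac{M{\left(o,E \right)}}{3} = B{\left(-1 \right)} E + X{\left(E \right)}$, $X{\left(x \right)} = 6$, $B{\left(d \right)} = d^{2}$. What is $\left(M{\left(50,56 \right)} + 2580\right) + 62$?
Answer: $2828$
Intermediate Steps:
$M{\left(o,E \right)} = 18 + 3 E$ ($M{\left(o,E \right)} = 3 \left(\left(-1\right)^{2} E + 6\right) = 3 \left(1 E + 6\right) = 3 \left(E + 6\right) = 3 \left(6 + E\right) = 18 + 3 E$)
$\left(M{\left(50,56 \right)} + 2580\right) + 62 = \left(\left(18 + 3 \cdot 56\right) + 2580\right) + 62 = \left(\left(18 + 168\right) + 2580\right) + 62 = \left(186 + 2580\right) + 62 = 2766 + 62 = 2828$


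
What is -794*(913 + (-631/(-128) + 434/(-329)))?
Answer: -2189188613/3008 ≈ -7.2779e+5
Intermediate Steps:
-794*(913 + (-631/(-128) + 434/(-329))) = -794*(913 + (-631*(-1/128) + 434*(-1/329))) = -794*(913 + (631/128 - 62/47)) = -794*(913 + 21721/6016) = -794*5514329/6016 = -2189188613/3008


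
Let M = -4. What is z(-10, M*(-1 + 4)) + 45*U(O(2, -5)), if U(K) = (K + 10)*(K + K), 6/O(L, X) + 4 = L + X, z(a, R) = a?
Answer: -35050/49 ≈ -715.31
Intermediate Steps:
O(L, X) = 6/(-4 + L + X) (O(L, X) = 6/(-4 + (L + X)) = 6/(-4 + L + X))
U(K) = 2*K*(10 + K) (U(K) = (10 + K)*(2*K) = 2*K*(10 + K))
z(-10, M*(-1 + 4)) + 45*U(O(2, -5)) = -10 + 45*(2*(6/(-4 + 2 - 5))*(10 + 6/(-4 + 2 - 5))) = -10 + 45*(2*(6/(-7))*(10 + 6/(-7))) = -10 + 45*(2*(6*(-⅐))*(10 + 6*(-⅐))) = -10 + 45*(2*(-6/7)*(10 - 6/7)) = -10 + 45*(2*(-6/7)*(64/7)) = -10 + 45*(-768/49) = -10 - 34560/49 = -35050/49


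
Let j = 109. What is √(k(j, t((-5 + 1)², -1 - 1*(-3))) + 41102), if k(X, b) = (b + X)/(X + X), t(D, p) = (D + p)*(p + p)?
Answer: √1953370906/218 ≈ 202.74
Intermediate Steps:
t(D, p) = 2*p*(D + p) (t(D, p) = (D + p)*(2*p) = 2*p*(D + p))
k(X, b) = (X + b)/(2*X) (k(X, b) = (X + b)/((2*X)) = (X + b)*(1/(2*X)) = (X + b)/(2*X))
√(k(j, t((-5 + 1)², -1 - 1*(-3))) + 41102) = √((½)*(109 + 2*(-1 - 1*(-3))*((-5 + 1)² + (-1 - 1*(-3))))/109 + 41102) = √((½)*(1/109)*(109 + 2*(-1 + 3)*((-4)² + (-1 + 3))) + 41102) = √((½)*(1/109)*(109 + 2*2*(16 + 2)) + 41102) = √((½)*(1/109)*(109 + 2*2*18) + 41102) = √((½)*(1/109)*(109 + 72) + 41102) = √((½)*(1/109)*181 + 41102) = √(181/218 + 41102) = √(8960417/218) = √1953370906/218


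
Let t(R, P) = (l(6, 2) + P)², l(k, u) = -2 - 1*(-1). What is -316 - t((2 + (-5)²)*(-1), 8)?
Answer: -365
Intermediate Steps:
l(k, u) = -1 (l(k, u) = -2 + 1 = -1)
t(R, P) = (-1 + P)²
-316 - t((2 + (-5)²)*(-1), 8) = -316 - (-1 + 8)² = -316 - 1*7² = -316 - 1*49 = -316 - 49 = -365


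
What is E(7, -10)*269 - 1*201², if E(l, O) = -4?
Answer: -41477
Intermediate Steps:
E(7, -10)*269 - 1*201² = -4*269 - 1*201² = -1076 - 1*40401 = -1076 - 40401 = -41477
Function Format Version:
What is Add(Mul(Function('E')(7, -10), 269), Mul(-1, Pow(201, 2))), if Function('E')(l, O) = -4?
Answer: -41477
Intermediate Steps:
Add(Mul(Function('E')(7, -10), 269), Mul(-1, Pow(201, 2))) = Add(Mul(-4, 269), Mul(-1, Pow(201, 2))) = Add(-1076, Mul(-1, 40401)) = Add(-1076, -40401) = -41477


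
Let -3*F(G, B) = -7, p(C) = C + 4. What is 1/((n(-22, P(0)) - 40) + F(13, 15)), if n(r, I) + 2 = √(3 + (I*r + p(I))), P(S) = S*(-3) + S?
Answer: -51/2014 - 9*√7/14098 ≈ -0.027012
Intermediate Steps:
P(S) = -2*S (P(S) = -3*S + S = -2*S)
p(C) = 4 + C
F(G, B) = 7/3 (F(G, B) = -⅓*(-7) = 7/3)
n(r, I) = -2 + √(7 + I + I*r) (n(r, I) = -2 + √(3 + (I*r + (4 + I))) = -2 + √(3 + (4 + I + I*r)) = -2 + √(7 + I + I*r))
1/((n(-22, P(0)) - 40) + F(13, 15)) = 1/(((-2 + √(7 - 2*0 - 2*0*(-22))) - 40) + 7/3) = 1/(((-2 + √(7 + 0 + 0*(-22))) - 40) + 7/3) = 1/(((-2 + √(7 + 0 + 0)) - 40) + 7/3) = 1/(((-2 + √7) - 40) + 7/3) = 1/((-42 + √7) + 7/3) = 1/(-119/3 + √7)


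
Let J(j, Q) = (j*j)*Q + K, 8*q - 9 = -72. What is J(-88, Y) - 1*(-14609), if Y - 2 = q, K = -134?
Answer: -31021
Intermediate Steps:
q = -63/8 (q = 9/8 + (⅛)*(-72) = 9/8 - 9 = -63/8 ≈ -7.8750)
Y = -47/8 (Y = 2 - 63/8 = -47/8 ≈ -5.8750)
J(j, Q) = -134 + Q*j² (J(j, Q) = (j*j)*Q - 134 = j²*Q - 134 = Q*j² - 134 = -134 + Q*j²)
J(-88, Y) - 1*(-14609) = (-134 - 47/8*(-88)²) - 1*(-14609) = (-134 - 47/8*7744) + 14609 = (-134 - 45496) + 14609 = -45630 + 14609 = -31021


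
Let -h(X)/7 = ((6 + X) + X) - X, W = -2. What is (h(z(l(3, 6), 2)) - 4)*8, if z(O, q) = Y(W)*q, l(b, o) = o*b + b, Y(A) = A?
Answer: -144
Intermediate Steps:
l(b, o) = b + b*o (l(b, o) = b*o + b = b + b*o)
z(O, q) = -2*q
h(X) = -42 - 7*X (h(X) = -7*(((6 + X) + X) - X) = -7*((6 + 2*X) - X) = -7*(6 + X) = -42 - 7*X)
(h(z(l(3, 6), 2)) - 4)*8 = ((-42 - (-14)*2) - 4)*8 = ((-42 - 7*(-4)) - 4)*8 = ((-42 + 28) - 4)*8 = (-14 - 4)*8 = -18*8 = -144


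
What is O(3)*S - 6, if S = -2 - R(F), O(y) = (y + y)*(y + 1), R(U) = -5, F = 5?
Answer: 66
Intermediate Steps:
O(y) = 2*y*(1 + y) (O(y) = (2*y)*(1 + y) = 2*y*(1 + y))
S = 3 (S = -2 - 1*(-5) = -2 + 5 = 3)
O(3)*S - 6 = (2*3*(1 + 3))*3 - 6 = (2*3*4)*3 - 6 = 24*3 - 6 = 72 - 6 = 66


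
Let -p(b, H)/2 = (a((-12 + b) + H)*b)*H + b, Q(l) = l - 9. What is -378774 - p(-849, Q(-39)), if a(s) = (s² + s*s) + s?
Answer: 134615945640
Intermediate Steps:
Q(l) = -9 + l
a(s) = s + 2*s² (a(s) = (s² + s²) + s = 2*s² + s = s + 2*s²)
p(b, H) = -2*b - 2*H*b*(-23 + 2*H + 2*b)*(-12 + H + b) (p(b, H) = -2*(((((-12 + b) + H)*(1 + 2*((-12 + b) + H)))*b)*H + b) = -2*((((-12 + H + b)*(1 + 2*(-12 + H + b)))*b)*H + b) = -2*((((-12 + H + b)*(1 + (-24 + 2*H + 2*b)))*b)*H + b) = -2*((((-12 + H + b)*(-23 + 2*H + 2*b))*b)*H + b) = -2*((((-23 + 2*H + 2*b)*(-12 + H + b))*b)*H + b) = -2*((b*(-23 + 2*H + 2*b)*(-12 + H + b))*H + b) = -2*(H*b*(-23 + 2*H + 2*b)*(-12 + H + b) + b) = -2*(b + H*b*(-23 + 2*H + 2*b)*(-12 + H + b)) = -2*b - 2*H*b*(-23 + 2*H + 2*b)*(-12 + H + b))
-378774 - p(-849, Q(-39)) = -378774 - (-2)*(-849)*(1 + (-9 - 39)*(-23 + 2*(-9 - 39) + 2*(-849))*(-12 + (-9 - 39) - 849)) = -378774 - (-2)*(-849)*(1 - 48*(-23 + 2*(-48) - 1698)*(-12 - 48 - 849)) = -378774 - (-2)*(-849)*(1 - 48*(-23 - 96 - 1698)*(-909)) = -378774 - (-2)*(-849)*(1 - 48*(-1817)*(-909)) = -378774 - (-2)*(-849)*(1 - 79279344) = -378774 - (-2)*(-849)*(-79279343) = -378774 - 1*(-134616324414) = -378774 + 134616324414 = 134615945640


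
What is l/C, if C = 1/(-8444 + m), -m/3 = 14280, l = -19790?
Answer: 1014910360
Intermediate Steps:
m = -42840 (m = -3*14280 = -42840)
C = -1/51284 (C = 1/(-8444 - 42840) = 1/(-51284) = -1/51284 ≈ -1.9499e-5)
l/C = -19790/(-1/51284) = -19790*(-51284) = 1014910360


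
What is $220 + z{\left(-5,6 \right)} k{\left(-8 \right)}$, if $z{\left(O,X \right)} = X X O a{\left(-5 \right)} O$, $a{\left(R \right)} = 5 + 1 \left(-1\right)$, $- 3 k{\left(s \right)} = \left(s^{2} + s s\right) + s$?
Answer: $-143780$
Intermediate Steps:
$k{\left(s \right)} = - \frac{2 s^{2}}{3} - \frac{s}{3}$ ($k{\left(s \right)} = - \frac{\left(s^{2} + s s\right) + s}{3} = - \frac{\left(s^{2} + s^{2}\right) + s}{3} = - \frac{2 s^{2} + s}{3} = - \frac{s + 2 s^{2}}{3} = - \frac{2 s^{2}}{3} - \frac{s}{3}$)
$a{\left(R \right)} = 4$ ($a{\left(R \right)} = 5 - 1 = 4$)
$z{\left(O,X \right)} = 4 O^{2} X^{2}$ ($z{\left(O,X \right)} = X X O 4 O = X O X 4 O = O X^{2} \cdot 4 O = 4 O X^{2} O = 4 O^{2} X^{2}$)
$220 + z{\left(-5,6 \right)} k{\left(-8 \right)} = 220 + 4 \left(-5\right)^{2} \cdot 6^{2} \left(\left(- \frac{1}{3}\right) \left(-8\right) \left(1 + 2 \left(-8\right)\right)\right) = 220 + 4 \cdot 25 \cdot 36 \left(\left(- \frac{1}{3}\right) \left(-8\right) \left(1 - 16\right)\right) = 220 + 3600 \left(\left(- \frac{1}{3}\right) \left(-8\right) \left(-15\right)\right) = 220 + 3600 \left(-40\right) = 220 - 144000 = -143780$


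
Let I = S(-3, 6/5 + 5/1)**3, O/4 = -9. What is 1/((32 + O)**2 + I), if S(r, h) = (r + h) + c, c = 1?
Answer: 125/11261 ≈ 0.011100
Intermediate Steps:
O = -36 (O = 4*(-9) = -36)
S(r, h) = 1 + h + r (S(r, h) = (r + h) + 1 = (h + r) + 1 = 1 + h + r)
I = 9261/125 (I = (1 + (6/5 + 5/1) - 3)**3 = (1 + (6*(1/5) + 5*1) - 3)**3 = (1 + (6/5 + 5) - 3)**3 = (1 + 31/5 - 3)**3 = (21/5)**3 = 9261/125 ≈ 74.088)
1/((32 + O)**2 + I) = 1/((32 - 36)**2 + 9261/125) = 1/((-4)**2 + 9261/125) = 1/(16 + 9261/125) = 1/(11261/125) = 125/11261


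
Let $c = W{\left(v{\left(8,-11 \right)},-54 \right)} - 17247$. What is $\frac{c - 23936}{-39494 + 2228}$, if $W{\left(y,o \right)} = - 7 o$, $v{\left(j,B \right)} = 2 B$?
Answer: $\frac{40805}{37266} \approx 1.095$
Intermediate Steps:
$c = -16869$ ($c = \left(-7\right) \left(-54\right) - 17247 = 378 - 17247 = -16869$)
$\frac{c - 23936}{-39494 + 2228} = \frac{-16869 - 23936}{-39494 + 2228} = - \frac{40805}{-37266} = \left(-40805\right) \left(- \frac{1}{37266}\right) = \frac{40805}{37266}$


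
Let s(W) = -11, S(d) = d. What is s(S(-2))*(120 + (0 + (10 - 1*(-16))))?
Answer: -1606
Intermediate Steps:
s(S(-2))*(120 + (0 + (10 - 1*(-16)))) = -11*(120 + (0 + (10 - 1*(-16)))) = -11*(120 + (0 + (10 + 16))) = -11*(120 + (0 + 26)) = -11*(120 + 26) = -11*146 = -1606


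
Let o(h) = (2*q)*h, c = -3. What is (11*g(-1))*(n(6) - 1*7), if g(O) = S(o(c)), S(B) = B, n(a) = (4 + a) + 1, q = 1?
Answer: -264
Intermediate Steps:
n(a) = 5 + a
o(h) = 2*h (o(h) = (2*1)*h = 2*h)
g(O) = -6 (g(O) = 2*(-3) = -6)
(11*g(-1))*(n(6) - 1*7) = (11*(-6))*((5 + 6) - 1*7) = -66*(11 - 7) = -66*4 = -264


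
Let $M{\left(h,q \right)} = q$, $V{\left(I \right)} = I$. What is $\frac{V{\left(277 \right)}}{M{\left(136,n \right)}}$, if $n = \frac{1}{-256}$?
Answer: $-70912$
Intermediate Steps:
$n = - \frac{1}{256} \approx -0.0039063$
$\frac{V{\left(277 \right)}}{M{\left(136,n \right)}} = \frac{277}{- \frac{1}{256}} = 277 \left(-256\right) = -70912$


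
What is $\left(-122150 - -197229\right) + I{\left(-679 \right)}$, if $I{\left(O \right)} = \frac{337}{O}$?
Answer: $\frac{50978304}{679} \approx 75079.0$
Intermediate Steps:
$\left(-122150 - -197229\right) + I{\left(-679 \right)} = \left(-122150 - -197229\right) + \frac{337}{-679} = \left(-122150 + 197229\right) + 337 \left(- \frac{1}{679}\right) = 75079 - \frac{337}{679} = \frac{50978304}{679}$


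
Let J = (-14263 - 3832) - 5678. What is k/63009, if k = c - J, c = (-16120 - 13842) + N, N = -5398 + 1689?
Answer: -9898/63009 ≈ -0.15709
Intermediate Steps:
N = -3709
c = -33671 (c = (-16120 - 13842) - 3709 = -29962 - 3709 = -33671)
J = -23773 (J = -18095 - 5678 = -23773)
k = -9898 (k = -33671 - 1*(-23773) = -33671 + 23773 = -9898)
k/63009 = -9898/63009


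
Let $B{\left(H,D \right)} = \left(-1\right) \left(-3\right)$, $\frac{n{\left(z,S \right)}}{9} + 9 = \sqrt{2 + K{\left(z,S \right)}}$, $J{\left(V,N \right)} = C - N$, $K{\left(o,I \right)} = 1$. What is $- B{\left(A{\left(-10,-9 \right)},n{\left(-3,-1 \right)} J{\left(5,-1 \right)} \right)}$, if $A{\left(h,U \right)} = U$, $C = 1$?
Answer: $-3$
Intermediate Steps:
$J{\left(V,N \right)} = 1 - N$
$n{\left(z,S \right)} = -81 + 9 \sqrt{3}$ ($n{\left(z,S \right)} = -81 + 9 \sqrt{2 + 1} = -81 + 9 \sqrt{3}$)
$B{\left(H,D \right)} = 3$
$- B{\left(A{\left(-10,-9 \right)},n{\left(-3,-1 \right)} J{\left(5,-1 \right)} \right)} = \left(-1\right) 3 = -3$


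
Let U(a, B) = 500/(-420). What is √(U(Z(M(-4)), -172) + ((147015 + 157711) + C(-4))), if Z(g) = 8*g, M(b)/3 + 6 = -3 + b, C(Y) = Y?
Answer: √134381877/21 ≈ 552.02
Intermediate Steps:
M(b) = -27 + 3*b (M(b) = -18 + 3*(-3 + b) = -18 + (-9 + 3*b) = -27 + 3*b)
U(a, B) = -25/21 (U(a, B) = 500*(-1/420) = -25/21)
√(U(Z(M(-4)), -172) + ((147015 + 157711) + C(-4))) = √(-25/21 + ((147015 + 157711) - 4)) = √(-25/21 + (304726 - 4)) = √(-25/21 + 304722) = √(6399137/21) = √134381877/21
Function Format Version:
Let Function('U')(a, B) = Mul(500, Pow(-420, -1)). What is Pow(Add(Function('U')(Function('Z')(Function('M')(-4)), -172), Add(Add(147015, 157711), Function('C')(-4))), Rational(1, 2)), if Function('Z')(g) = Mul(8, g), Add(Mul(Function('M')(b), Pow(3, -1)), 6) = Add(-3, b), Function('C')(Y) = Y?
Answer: Mul(Rational(1, 21), Pow(134381877, Rational(1, 2))) ≈ 552.02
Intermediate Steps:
Function('M')(b) = Add(-27, Mul(3, b)) (Function('M')(b) = Add(-18, Mul(3, Add(-3, b))) = Add(-18, Add(-9, Mul(3, b))) = Add(-27, Mul(3, b)))
Function('U')(a, B) = Rational(-25, 21) (Function('U')(a, B) = Mul(500, Rational(-1, 420)) = Rational(-25, 21))
Pow(Add(Function('U')(Function('Z')(Function('M')(-4)), -172), Add(Add(147015, 157711), Function('C')(-4))), Rational(1, 2)) = Pow(Add(Rational(-25, 21), Add(Add(147015, 157711), -4)), Rational(1, 2)) = Pow(Add(Rational(-25, 21), Add(304726, -4)), Rational(1, 2)) = Pow(Add(Rational(-25, 21), 304722), Rational(1, 2)) = Pow(Rational(6399137, 21), Rational(1, 2)) = Mul(Rational(1, 21), Pow(134381877, Rational(1, 2)))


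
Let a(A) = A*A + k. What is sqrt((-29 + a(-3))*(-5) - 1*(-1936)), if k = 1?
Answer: sqrt(2031) ≈ 45.067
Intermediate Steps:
a(A) = 1 + A**2 (a(A) = A*A + 1 = A**2 + 1 = 1 + A**2)
sqrt((-29 + a(-3))*(-5) - 1*(-1936)) = sqrt((-29 + (1 + (-3)**2))*(-5) - 1*(-1936)) = sqrt((-29 + (1 + 9))*(-5) + 1936) = sqrt((-29 + 10)*(-5) + 1936) = sqrt(-19*(-5) + 1936) = sqrt(95 + 1936) = sqrt(2031)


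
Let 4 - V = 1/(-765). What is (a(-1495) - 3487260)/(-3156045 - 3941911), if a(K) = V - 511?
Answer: 1334070877/2714968170 ≈ 0.49138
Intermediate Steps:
V = 3061/765 (V = 4 - 1/(-765) = 4 - 1*(-1/765) = 4 + 1/765 = 3061/765 ≈ 4.0013)
a(K) = -387854/765 (a(K) = 3061/765 - 511 = -387854/765)
(a(-1495) - 3487260)/(-3156045 - 3941911) = (-387854/765 - 3487260)/(-3156045 - 3941911) = -2668141754/765/(-7097956) = -2668141754/765*(-1/7097956) = 1334070877/2714968170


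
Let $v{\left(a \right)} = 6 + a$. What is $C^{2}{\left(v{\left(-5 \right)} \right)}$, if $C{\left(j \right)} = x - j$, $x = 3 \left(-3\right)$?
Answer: $100$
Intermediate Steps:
$x = -9$
$C{\left(j \right)} = -9 - j$
$C^{2}{\left(v{\left(-5 \right)} \right)} = \left(-9 - \left(6 - 5\right)\right)^{2} = \left(-9 - 1\right)^{2} = \left(-10\right)^{2} = 100$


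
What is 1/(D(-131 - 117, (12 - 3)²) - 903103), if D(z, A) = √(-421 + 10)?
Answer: -903103/815595029020 - I*√411/815595029020 ≈ -1.1073e-6 - 2.4857e-11*I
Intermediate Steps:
D(z, A) = I*√411 (D(z, A) = √(-411) = I*√411)
1/(D(-131 - 117, (12 - 3)²) - 903103) = 1/(I*√411 - 903103) = 1/(-903103 + I*√411)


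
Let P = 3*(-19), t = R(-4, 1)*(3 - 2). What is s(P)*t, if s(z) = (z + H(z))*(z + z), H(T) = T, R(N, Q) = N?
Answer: -51984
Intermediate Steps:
t = -4 (t = -4*(3 - 2) = -4*1 = -4)
P = -57
s(z) = 4*z**2 (s(z) = (z + z)*(z + z) = (2*z)*(2*z) = 4*z**2)
s(P)*t = (4*(-57)**2)*(-4) = (4*3249)*(-4) = 12996*(-4) = -51984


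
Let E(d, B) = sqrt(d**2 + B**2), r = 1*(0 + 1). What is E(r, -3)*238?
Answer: 238*sqrt(10) ≈ 752.62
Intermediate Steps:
r = 1 (r = 1*1 = 1)
E(d, B) = sqrt(B**2 + d**2)
E(r, -3)*238 = sqrt((-3)**2 + 1**2)*238 = sqrt(9 + 1)*238 = sqrt(10)*238 = 238*sqrt(10)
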